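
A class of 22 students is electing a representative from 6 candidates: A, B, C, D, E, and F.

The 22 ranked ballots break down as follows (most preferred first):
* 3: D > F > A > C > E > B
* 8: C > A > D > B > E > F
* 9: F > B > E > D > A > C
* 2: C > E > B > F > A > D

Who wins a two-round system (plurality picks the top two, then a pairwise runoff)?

F

Round 1 first-place votes: A 0, B 0, C 10, D 3, E 0, F 9. C and F advance.
Runoff: C is ranked above F on 10 ballots, F above C on 12.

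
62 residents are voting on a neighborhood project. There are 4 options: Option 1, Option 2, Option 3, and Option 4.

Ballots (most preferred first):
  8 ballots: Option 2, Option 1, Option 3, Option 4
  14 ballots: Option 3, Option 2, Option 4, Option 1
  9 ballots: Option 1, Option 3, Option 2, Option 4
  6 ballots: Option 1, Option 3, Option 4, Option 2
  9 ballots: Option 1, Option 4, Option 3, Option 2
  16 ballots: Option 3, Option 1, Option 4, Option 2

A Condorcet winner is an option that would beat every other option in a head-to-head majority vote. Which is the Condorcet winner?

Option 1 vs Option 2: 40–22
Option 1 vs Option 3: 32–30
Option 1 vs Option 4: 48–14
Option 1 beats every other option.

Option 1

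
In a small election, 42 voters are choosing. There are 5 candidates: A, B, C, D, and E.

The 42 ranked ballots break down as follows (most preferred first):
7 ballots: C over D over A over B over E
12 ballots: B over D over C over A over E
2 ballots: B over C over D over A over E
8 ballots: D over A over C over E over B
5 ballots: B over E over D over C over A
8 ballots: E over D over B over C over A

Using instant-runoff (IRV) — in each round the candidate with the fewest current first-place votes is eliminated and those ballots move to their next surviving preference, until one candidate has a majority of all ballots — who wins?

Round 1: A 0, B 19, C 7, D 8, E 8. A eliminated.
Round 2: B 19, C 7, D 8, E 8. C eliminated.
Round 3: B 19, D 15, E 8. E eliminated.
Round 4: B 19, D 23. D has a majority (≥22).

D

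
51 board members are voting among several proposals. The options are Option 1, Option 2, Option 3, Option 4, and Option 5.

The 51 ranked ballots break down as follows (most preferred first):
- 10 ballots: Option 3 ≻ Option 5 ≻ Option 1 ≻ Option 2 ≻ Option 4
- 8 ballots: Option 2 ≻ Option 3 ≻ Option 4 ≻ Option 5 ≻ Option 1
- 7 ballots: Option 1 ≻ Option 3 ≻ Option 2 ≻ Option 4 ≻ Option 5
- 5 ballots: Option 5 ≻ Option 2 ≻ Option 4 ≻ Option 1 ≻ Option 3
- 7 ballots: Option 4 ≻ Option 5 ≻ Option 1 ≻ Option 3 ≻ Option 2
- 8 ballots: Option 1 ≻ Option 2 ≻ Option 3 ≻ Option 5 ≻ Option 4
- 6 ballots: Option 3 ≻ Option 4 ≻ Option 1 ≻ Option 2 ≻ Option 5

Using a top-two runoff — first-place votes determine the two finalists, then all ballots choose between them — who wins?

Option 1

Round 1 first-place votes: Option 1 15, Option 2 8, Option 3 16, Option 4 7, Option 5 5. Option 3 and Option 1 advance.
Runoff: Option 3 is ranked above Option 1 on 24 ballots, Option 1 above Option 3 on 27.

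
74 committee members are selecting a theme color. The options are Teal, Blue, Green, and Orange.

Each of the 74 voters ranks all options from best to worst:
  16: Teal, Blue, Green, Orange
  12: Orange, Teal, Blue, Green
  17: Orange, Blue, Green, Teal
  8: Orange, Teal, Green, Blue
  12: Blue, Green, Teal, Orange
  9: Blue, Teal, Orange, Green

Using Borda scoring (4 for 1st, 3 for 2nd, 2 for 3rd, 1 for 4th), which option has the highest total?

Blue

Teal: 16×4 + 12×3 + 17×1 + 8×3 + 12×2 + 9×3 = 192
Blue: 16×3 + 12×2 + 17×3 + 8×1 + 12×4 + 9×4 = 215
Green: 16×2 + 12×1 + 17×2 + 8×2 + 12×3 + 9×1 = 139
Orange: 16×1 + 12×4 + 17×4 + 8×4 + 12×1 + 9×2 = 194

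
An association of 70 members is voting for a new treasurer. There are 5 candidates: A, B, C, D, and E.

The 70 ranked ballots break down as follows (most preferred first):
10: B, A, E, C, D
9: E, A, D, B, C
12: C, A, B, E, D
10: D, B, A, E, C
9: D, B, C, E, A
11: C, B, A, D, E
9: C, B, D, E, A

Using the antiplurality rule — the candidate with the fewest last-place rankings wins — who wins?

B

Last-place votes: A 18, B 0, C 19, D 22, E 11.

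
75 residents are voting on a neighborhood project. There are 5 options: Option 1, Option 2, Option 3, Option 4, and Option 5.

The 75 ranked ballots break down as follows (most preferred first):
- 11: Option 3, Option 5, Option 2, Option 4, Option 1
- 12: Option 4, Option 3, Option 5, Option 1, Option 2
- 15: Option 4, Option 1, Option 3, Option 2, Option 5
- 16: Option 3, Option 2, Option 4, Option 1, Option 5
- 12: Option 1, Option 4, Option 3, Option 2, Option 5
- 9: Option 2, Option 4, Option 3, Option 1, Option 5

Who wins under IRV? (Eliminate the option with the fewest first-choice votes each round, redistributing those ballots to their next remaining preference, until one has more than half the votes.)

Option 4

Round 1: Option 1 12, Option 2 9, Option 3 27, Option 4 27, Option 5 0. Option 5 eliminated.
Round 2: Option 1 12, Option 2 9, Option 3 27, Option 4 27. Option 2 eliminated.
Round 3: Option 1 12, Option 3 27, Option 4 36. Option 1 eliminated.
Round 4: Option 3 27, Option 4 48. Option 4 has a majority (≥38).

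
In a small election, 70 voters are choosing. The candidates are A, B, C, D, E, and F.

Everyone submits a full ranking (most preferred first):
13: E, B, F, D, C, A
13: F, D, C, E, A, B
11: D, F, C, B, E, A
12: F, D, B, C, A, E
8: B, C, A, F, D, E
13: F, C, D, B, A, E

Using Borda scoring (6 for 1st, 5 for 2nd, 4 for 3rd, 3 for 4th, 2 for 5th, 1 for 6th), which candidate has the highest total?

F

A: 13×1 + 13×2 + 11×1 + 12×2 + 8×4 + 13×2 = 132
B: 13×5 + 13×1 + 11×3 + 12×4 + 8×6 + 13×3 = 246
C: 13×2 + 13×4 + 11×4 + 12×3 + 8×5 + 13×5 = 263
D: 13×3 + 13×5 + 11×6 + 12×5 + 8×2 + 13×4 = 298
E: 13×6 + 13×3 + 11×2 + 12×1 + 8×1 + 13×1 = 172
F: 13×4 + 13×6 + 11×5 + 12×6 + 8×3 + 13×6 = 359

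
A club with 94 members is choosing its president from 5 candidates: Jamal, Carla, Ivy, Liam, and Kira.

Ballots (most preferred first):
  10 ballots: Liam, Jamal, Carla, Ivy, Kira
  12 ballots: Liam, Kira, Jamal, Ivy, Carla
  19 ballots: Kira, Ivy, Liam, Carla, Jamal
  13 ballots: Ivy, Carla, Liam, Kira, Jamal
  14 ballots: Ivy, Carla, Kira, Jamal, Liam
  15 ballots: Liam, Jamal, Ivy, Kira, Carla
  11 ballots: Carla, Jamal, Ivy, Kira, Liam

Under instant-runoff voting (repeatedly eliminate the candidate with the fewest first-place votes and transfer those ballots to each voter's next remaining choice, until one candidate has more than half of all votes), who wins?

Round 1: Jamal 0, Carla 11, Ivy 27, Liam 37, Kira 19. Jamal eliminated.
Round 2: Carla 11, Ivy 27, Liam 37, Kira 19. Carla eliminated.
Round 3: Ivy 38, Liam 37, Kira 19. Kira eliminated.
Round 4: Ivy 57, Liam 37. Ivy has a majority (≥48).

Ivy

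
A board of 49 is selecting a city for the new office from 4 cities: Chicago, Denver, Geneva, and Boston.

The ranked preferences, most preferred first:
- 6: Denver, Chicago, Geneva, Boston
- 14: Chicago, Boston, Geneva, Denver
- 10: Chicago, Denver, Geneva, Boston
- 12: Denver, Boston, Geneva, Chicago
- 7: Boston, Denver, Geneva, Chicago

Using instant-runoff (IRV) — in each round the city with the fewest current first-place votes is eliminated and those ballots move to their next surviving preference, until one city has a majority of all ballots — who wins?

Denver

Round 1: Chicago 24, Denver 18, Geneva 0, Boston 7. Geneva eliminated.
Round 2: Chicago 24, Denver 18, Boston 7. Boston eliminated.
Round 3: Chicago 24, Denver 25. Denver has a majority (≥25).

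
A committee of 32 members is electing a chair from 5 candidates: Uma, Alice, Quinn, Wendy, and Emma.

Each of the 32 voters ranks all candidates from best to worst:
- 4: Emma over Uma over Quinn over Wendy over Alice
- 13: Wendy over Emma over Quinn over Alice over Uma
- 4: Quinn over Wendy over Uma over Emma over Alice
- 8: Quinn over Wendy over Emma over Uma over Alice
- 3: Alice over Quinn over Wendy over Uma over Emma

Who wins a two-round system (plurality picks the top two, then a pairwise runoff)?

Round 1 first-place votes: Uma 0, Alice 3, Quinn 12, Wendy 13, Emma 4. Wendy and Quinn advance.
Runoff: Wendy is ranked above Quinn on 13 ballots, Quinn above Wendy on 19.

Quinn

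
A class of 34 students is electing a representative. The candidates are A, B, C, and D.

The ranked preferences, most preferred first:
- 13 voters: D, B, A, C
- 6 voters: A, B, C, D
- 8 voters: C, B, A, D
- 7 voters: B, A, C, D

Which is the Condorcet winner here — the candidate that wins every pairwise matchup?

B vs A: 28–6
B vs C: 26–8
B vs D: 21–13
B beats every other candidate.

B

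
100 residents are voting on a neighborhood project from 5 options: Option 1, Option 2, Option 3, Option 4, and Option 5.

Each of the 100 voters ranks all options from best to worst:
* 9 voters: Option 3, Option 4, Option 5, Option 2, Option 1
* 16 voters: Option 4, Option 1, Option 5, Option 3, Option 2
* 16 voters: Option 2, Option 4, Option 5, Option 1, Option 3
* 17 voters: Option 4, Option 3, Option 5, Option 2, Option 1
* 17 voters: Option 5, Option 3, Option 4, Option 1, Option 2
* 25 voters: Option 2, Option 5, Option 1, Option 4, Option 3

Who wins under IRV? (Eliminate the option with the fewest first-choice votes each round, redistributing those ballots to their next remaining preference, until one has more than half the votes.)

Round 1: Option 1 0, Option 2 41, Option 3 9, Option 4 33, Option 5 17. Option 1 eliminated.
Round 2: Option 2 41, Option 3 9, Option 4 33, Option 5 17. Option 3 eliminated.
Round 3: Option 2 41, Option 4 42, Option 5 17. Option 5 eliminated.
Round 4: Option 2 41, Option 4 59. Option 4 has a majority (≥51).

Option 4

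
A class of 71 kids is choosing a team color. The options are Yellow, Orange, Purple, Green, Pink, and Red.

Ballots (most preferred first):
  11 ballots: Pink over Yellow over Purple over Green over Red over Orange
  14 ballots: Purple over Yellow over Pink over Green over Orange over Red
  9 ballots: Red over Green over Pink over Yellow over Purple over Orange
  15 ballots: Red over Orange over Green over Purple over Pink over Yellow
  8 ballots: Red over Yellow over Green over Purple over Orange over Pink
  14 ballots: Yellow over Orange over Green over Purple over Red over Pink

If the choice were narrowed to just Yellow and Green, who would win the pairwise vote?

Yellow is ranked above Green on 47 ballots; Green above Yellow on 24.

Yellow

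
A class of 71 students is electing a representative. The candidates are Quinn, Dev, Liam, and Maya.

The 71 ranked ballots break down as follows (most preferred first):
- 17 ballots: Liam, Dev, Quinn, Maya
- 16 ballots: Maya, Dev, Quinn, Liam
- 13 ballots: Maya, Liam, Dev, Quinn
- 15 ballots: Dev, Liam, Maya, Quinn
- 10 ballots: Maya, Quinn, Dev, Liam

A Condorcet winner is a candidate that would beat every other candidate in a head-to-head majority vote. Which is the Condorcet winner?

Maya

Maya vs Quinn: 54–17
Maya vs Dev: 39–32
Maya vs Liam: 39–32
Maya beats every other candidate.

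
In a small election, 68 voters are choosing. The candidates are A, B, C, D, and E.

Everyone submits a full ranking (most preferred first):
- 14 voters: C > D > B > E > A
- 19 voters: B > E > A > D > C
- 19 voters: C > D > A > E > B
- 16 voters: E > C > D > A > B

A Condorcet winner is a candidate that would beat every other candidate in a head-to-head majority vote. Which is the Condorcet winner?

E vs A: 49–19
E vs B: 35–33
E vs C: 35–33
E vs D: 35–33
E beats every other candidate.

E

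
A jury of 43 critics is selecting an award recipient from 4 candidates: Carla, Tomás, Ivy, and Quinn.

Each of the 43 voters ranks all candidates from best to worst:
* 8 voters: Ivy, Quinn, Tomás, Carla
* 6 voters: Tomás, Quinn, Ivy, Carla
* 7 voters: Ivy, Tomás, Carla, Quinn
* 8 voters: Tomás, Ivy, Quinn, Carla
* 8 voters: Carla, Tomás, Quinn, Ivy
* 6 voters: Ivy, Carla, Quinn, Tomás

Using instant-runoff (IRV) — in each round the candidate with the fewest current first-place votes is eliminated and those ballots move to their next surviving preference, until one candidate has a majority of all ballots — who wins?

Round 1: Carla 8, Tomás 14, Ivy 21, Quinn 0. Quinn eliminated.
Round 2: Carla 8, Tomás 14, Ivy 21. Carla eliminated.
Round 3: Tomás 22, Ivy 21. Tomás has a majority (≥22).

Tomás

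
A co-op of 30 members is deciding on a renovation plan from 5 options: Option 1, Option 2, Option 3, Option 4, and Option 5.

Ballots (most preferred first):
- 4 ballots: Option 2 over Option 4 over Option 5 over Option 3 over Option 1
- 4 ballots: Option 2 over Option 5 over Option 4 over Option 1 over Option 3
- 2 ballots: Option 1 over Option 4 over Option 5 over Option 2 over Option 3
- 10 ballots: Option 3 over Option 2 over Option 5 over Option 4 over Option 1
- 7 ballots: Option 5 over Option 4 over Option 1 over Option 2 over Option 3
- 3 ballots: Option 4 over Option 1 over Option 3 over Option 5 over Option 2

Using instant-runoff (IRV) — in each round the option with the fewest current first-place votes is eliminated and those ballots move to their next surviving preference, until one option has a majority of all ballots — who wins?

Round 1: Option 1 2, Option 2 8, Option 3 10, Option 4 3, Option 5 7. Option 1 eliminated.
Round 2: Option 2 8, Option 3 10, Option 4 5, Option 5 7. Option 4 eliminated.
Round 3: Option 2 8, Option 3 13, Option 5 9. Option 2 eliminated.
Round 4: Option 3 13, Option 5 17. Option 5 has a majority (≥16).

Option 5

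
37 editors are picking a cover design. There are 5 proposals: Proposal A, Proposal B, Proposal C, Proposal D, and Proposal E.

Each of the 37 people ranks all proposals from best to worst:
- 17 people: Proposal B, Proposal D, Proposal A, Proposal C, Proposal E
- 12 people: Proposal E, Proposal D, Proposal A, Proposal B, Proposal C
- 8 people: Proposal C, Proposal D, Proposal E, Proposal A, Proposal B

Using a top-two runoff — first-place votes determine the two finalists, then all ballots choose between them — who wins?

Proposal E

Round 1 first-place votes: Proposal A 0, Proposal B 17, Proposal C 8, Proposal D 0, Proposal E 12. Proposal B and Proposal E advance.
Runoff: Proposal B is ranked above Proposal E on 17 ballots, Proposal E above Proposal B on 20.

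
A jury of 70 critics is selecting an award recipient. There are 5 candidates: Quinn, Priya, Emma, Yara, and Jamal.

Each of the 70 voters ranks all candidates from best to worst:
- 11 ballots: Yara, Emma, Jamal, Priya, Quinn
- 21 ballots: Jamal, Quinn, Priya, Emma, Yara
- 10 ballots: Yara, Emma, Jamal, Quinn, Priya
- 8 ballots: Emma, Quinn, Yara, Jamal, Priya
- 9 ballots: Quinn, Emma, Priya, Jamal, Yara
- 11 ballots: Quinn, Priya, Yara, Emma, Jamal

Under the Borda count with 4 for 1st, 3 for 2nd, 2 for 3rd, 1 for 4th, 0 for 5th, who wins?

Quinn

Quinn: 11×0 + 21×3 + 10×1 + 8×3 + 9×4 + 11×4 = 177
Priya: 11×1 + 21×2 + 10×0 + 8×0 + 9×2 + 11×3 = 104
Emma: 11×3 + 21×1 + 10×3 + 8×4 + 9×3 + 11×1 = 154
Yara: 11×4 + 21×0 + 10×4 + 8×2 + 9×0 + 11×2 = 122
Jamal: 11×2 + 21×4 + 10×2 + 8×1 + 9×1 + 11×0 = 143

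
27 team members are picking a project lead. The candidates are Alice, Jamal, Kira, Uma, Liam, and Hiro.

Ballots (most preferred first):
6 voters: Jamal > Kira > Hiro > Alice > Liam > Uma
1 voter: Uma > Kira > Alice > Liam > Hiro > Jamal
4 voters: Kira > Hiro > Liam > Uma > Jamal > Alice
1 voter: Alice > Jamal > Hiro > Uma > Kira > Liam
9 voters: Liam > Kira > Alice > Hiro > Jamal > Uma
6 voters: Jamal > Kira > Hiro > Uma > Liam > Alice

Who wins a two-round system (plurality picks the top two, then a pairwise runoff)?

Liam

Round 1 first-place votes: Alice 1, Jamal 12, Kira 4, Uma 1, Liam 9, Hiro 0. Jamal and Liam advance.
Runoff: Jamal is ranked above Liam on 13 ballots, Liam above Jamal on 14.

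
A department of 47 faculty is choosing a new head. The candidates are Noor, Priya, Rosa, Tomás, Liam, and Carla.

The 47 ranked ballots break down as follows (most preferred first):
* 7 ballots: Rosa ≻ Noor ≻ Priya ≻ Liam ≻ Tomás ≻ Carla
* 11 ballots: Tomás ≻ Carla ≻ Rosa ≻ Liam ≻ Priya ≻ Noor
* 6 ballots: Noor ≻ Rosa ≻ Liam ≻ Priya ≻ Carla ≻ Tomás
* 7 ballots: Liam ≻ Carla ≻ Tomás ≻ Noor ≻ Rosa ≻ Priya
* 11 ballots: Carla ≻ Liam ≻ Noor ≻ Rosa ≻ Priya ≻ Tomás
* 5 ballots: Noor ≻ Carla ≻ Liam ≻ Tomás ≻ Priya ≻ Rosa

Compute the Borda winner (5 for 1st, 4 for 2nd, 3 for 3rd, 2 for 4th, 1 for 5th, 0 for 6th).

Noor: 7×4 + 11×0 + 6×5 + 7×2 + 11×3 + 5×5 = 130
Priya: 7×3 + 11×1 + 6×2 + 7×0 + 11×1 + 5×1 = 60
Rosa: 7×5 + 11×3 + 6×4 + 7×1 + 11×2 + 5×0 = 121
Tomás: 7×1 + 11×5 + 6×0 + 7×3 + 11×0 + 5×2 = 93
Liam: 7×2 + 11×2 + 6×3 + 7×5 + 11×4 + 5×3 = 148
Carla: 7×0 + 11×4 + 6×1 + 7×4 + 11×5 + 5×4 = 153

Carla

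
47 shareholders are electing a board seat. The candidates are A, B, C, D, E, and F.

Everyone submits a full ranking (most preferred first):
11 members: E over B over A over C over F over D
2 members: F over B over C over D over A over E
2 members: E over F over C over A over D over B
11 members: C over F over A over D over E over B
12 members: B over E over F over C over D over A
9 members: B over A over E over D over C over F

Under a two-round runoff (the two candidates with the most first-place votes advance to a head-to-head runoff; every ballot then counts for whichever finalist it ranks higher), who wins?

E

Round 1 first-place votes: A 0, B 21, C 11, D 0, E 13, F 2. B and E advance.
Runoff: B is ranked above E on 23 ballots, E above B on 24.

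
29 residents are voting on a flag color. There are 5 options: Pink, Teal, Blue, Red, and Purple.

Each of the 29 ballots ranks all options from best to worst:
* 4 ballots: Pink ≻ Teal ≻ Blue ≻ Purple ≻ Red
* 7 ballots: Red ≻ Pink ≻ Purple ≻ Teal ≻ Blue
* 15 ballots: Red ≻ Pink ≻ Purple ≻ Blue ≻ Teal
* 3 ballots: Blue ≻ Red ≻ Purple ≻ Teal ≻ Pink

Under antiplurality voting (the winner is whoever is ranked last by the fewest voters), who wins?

Last-place votes: Pink 3, Teal 15, Blue 7, Red 4, Purple 0.

Purple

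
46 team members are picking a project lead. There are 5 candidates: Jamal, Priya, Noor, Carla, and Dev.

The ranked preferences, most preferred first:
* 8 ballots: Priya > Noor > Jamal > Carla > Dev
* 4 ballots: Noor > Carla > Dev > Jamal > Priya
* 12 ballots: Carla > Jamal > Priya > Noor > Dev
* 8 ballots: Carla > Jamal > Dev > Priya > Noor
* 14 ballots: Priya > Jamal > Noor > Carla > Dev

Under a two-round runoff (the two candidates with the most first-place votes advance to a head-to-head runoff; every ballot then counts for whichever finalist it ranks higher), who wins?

Carla

Round 1 first-place votes: Jamal 0, Priya 22, Noor 4, Carla 20, Dev 0. Priya and Carla advance.
Runoff: Priya is ranked above Carla on 22 ballots, Carla above Priya on 24.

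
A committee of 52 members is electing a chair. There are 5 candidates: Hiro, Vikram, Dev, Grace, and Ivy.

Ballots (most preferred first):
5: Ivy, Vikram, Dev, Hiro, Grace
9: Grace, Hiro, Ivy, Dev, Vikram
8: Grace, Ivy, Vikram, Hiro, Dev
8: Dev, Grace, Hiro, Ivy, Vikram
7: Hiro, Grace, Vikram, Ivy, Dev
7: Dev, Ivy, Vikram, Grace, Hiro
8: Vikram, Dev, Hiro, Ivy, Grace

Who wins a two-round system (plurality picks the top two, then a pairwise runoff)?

Round 1 first-place votes: Hiro 7, Vikram 8, Dev 15, Grace 17, Ivy 5. Grace and Dev advance.
Runoff: Grace is ranked above Dev on 24 ballots, Dev above Grace on 28.

Dev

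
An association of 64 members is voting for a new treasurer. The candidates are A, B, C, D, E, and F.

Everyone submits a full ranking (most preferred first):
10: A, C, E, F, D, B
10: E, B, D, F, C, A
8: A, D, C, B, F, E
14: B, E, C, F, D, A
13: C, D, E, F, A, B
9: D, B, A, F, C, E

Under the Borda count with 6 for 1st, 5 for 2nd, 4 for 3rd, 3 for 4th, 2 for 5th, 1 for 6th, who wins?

C

A: 10×6 + 10×1 + 8×6 + 14×1 + 13×2 + 9×4 = 194
B: 10×1 + 10×5 + 8×3 + 14×6 + 13×1 + 9×5 = 226
C: 10×5 + 10×2 + 8×4 + 14×4 + 13×6 + 9×2 = 254
D: 10×2 + 10×4 + 8×5 + 14×2 + 13×5 + 9×6 = 247
E: 10×4 + 10×6 + 8×1 + 14×5 + 13×4 + 9×1 = 239
F: 10×3 + 10×3 + 8×2 + 14×3 + 13×3 + 9×3 = 184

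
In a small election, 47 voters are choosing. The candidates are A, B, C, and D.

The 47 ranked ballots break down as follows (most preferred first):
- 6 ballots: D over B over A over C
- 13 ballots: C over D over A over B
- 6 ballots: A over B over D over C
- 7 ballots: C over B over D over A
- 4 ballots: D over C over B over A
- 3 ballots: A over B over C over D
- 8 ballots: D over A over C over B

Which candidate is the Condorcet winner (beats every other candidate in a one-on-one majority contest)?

D vs A: 38–9
D vs B: 31–16
D vs C: 24–23
D beats every other candidate.

D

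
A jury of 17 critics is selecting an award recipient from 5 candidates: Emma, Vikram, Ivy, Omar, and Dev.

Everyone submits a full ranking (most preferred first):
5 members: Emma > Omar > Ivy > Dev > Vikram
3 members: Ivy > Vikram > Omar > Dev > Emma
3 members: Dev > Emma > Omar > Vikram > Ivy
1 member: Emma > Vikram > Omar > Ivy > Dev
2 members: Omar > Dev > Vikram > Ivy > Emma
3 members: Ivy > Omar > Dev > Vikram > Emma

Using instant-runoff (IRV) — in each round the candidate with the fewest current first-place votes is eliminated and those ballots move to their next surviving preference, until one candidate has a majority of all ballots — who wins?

Emma

Round 1: Emma 6, Vikram 0, Ivy 6, Omar 2, Dev 3. Vikram eliminated.
Round 2: Emma 6, Ivy 6, Omar 2, Dev 3. Omar eliminated.
Round 3: Emma 6, Ivy 6, Dev 5. Dev eliminated.
Round 4: Emma 9, Ivy 8. Emma has a majority (≥9).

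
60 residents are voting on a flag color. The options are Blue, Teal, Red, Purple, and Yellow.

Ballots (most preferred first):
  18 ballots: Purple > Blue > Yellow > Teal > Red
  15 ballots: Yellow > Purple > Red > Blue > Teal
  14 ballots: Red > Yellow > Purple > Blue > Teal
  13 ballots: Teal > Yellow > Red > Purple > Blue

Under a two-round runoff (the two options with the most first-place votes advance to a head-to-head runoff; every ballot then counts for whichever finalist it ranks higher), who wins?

Round 1 first-place votes: Blue 0, Teal 13, Red 14, Purple 18, Yellow 15. Purple and Yellow advance.
Runoff: Purple is ranked above Yellow on 18 ballots, Yellow above Purple on 42.

Yellow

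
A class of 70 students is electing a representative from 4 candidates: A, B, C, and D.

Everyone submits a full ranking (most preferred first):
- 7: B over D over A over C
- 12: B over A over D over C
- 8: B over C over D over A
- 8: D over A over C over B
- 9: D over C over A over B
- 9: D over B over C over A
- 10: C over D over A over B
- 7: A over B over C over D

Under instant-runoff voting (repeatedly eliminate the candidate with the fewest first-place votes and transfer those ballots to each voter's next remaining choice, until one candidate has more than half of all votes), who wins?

Round 1: A 7, B 27, C 10, D 26. A eliminated.
Round 2: B 34, C 10, D 26. C eliminated.
Round 3: B 34, D 36. D has a majority (≥36).

D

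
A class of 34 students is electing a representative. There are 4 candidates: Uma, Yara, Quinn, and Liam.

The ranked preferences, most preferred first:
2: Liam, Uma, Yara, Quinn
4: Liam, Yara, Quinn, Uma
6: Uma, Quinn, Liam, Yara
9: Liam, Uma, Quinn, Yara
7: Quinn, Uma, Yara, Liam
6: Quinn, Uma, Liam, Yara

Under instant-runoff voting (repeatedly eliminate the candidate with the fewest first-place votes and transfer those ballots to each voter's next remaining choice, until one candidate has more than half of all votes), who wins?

Round 1: Uma 6, Yara 0, Quinn 13, Liam 15. Yara eliminated.
Round 2: Uma 6, Quinn 13, Liam 15. Uma eliminated.
Round 3: Quinn 19, Liam 15. Quinn has a majority (≥18).

Quinn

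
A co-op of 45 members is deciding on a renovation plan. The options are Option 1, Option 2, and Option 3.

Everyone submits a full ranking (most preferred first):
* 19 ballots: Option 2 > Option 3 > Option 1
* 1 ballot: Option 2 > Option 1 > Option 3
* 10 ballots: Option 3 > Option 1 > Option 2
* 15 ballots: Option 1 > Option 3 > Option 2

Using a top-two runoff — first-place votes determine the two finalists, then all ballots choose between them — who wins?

Round 1 first-place votes: Option 1 15, Option 2 20, Option 3 10. Option 2 and Option 1 advance.
Runoff: Option 2 is ranked above Option 1 on 20 ballots, Option 1 above Option 2 on 25.

Option 1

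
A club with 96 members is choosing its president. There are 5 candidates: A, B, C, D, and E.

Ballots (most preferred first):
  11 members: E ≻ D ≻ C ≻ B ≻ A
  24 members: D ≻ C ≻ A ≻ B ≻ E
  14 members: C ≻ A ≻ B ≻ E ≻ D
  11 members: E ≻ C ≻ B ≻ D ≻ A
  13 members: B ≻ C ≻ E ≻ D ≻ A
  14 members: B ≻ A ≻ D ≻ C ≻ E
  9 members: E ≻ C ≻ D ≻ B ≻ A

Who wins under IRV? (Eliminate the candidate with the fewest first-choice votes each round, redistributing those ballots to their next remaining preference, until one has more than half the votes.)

Round 1: A 0, B 27, C 14, D 24, E 31. A eliminated.
Round 2: B 27, C 14, D 24, E 31. C eliminated.
Round 3: B 41, D 24, E 31. D eliminated.
Round 4: B 65, E 31. B has a majority (≥49).

B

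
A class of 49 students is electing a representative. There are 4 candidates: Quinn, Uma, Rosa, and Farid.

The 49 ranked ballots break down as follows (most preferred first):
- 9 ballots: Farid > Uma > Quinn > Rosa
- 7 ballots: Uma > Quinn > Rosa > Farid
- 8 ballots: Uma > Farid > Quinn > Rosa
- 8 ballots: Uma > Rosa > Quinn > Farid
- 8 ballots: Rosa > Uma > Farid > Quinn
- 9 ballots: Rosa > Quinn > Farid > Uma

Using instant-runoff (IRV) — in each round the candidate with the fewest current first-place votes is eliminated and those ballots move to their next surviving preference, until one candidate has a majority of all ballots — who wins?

Uma

Round 1: Quinn 0, Uma 23, Rosa 17, Farid 9. Quinn eliminated.
Round 2: Uma 23, Rosa 17, Farid 9. Farid eliminated.
Round 3: Uma 32, Rosa 17. Uma has a majority (≥25).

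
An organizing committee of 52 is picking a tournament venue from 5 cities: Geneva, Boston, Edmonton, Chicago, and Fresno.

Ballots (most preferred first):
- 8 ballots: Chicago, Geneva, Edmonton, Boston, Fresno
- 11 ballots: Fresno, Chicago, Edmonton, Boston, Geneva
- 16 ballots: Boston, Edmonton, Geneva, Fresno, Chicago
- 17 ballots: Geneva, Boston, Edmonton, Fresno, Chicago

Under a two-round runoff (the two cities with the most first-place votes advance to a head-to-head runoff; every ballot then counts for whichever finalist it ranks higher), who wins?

Boston

Round 1 first-place votes: Geneva 17, Boston 16, Edmonton 0, Chicago 8, Fresno 11. Geneva and Boston advance.
Runoff: Geneva is ranked above Boston on 25 ballots, Boston above Geneva on 27.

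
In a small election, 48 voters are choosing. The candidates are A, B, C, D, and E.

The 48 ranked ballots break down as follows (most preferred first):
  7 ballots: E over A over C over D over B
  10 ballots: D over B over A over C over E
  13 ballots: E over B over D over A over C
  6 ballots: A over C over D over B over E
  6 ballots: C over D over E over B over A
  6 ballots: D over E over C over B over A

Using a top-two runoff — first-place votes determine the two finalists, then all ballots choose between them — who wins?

Round 1 first-place votes: A 6, B 0, C 6, D 16, E 20. E and D advance.
Runoff: E is ranked above D on 20 ballots, D above E on 28.

D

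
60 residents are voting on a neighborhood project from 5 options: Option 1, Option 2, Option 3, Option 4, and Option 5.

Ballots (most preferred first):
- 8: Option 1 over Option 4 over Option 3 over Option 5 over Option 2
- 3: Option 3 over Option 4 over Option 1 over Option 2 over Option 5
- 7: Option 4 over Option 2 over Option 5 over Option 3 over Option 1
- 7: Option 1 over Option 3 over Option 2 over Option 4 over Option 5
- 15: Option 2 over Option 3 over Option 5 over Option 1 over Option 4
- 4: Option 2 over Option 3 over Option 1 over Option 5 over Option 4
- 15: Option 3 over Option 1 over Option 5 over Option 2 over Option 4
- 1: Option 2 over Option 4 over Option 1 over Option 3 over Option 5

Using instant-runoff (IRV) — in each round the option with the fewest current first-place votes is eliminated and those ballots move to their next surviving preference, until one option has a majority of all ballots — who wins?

Option 3

Round 1: Option 1 15, Option 2 20, Option 3 18, Option 4 7, Option 5 0. Option 5 eliminated.
Round 2: Option 1 15, Option 2 20, Option 3 18, Option 4 7. Option 4 eliminated.
Round 3: Option 1 15, Option 2 27, Option 3 18. Option 1 eliminated.
Round 4: Option 2 27, Option 3 33. Option 3 has a majority (≥31).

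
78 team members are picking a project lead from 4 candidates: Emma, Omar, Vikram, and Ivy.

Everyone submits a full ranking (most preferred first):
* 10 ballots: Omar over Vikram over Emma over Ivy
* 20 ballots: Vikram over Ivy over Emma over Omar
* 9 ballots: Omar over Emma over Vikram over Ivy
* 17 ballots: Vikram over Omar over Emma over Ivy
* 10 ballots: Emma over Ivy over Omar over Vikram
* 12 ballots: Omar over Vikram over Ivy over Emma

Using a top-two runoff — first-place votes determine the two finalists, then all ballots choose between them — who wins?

Round 1 first-place votes: Emma 10, Omar 31, Vikram 37, Ivy 0. Vikram and Omar advance.
Runoff: Vikram is ranked above Omar on 37 ballots, Omar above Vikram on 41.

Omar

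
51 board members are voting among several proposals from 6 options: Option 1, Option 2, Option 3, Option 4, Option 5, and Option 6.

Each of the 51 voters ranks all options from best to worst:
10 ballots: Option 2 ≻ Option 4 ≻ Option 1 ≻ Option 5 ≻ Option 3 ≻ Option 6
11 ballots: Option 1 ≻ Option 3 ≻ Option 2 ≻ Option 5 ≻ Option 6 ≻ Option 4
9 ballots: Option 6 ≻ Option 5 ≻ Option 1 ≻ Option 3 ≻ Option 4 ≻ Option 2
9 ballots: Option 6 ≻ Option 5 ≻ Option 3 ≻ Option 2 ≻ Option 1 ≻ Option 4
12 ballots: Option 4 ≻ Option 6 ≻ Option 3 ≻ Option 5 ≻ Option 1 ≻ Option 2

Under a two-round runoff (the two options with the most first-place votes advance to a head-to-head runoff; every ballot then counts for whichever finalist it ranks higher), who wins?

Option 6

Round 1 first-place votes: Option 1 11, Option 2 10, Option 3 0, Option 4 12, Option 5 0, Option 6 18. Option 6 and Option 4 advance.
Runoff: Option 6 is ranked above Option 4 on 29 ballots, Option 4 above Option 6 on 22.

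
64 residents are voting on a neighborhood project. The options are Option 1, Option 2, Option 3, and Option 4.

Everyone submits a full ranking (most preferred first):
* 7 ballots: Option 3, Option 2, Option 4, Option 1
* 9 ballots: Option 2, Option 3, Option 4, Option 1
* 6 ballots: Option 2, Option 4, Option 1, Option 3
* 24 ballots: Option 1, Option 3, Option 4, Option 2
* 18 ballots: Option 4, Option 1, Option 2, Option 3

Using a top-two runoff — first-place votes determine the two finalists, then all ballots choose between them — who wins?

Option 4

Round 1 first-place votes: Option 1 24, Option 2 15, Option 3 7, Option 4 18. Option 1 and Option 4 advance.
Runoff: Option 1 is ranked above Option 4 on 24 ballots, Option 4 above Option 1 on 40.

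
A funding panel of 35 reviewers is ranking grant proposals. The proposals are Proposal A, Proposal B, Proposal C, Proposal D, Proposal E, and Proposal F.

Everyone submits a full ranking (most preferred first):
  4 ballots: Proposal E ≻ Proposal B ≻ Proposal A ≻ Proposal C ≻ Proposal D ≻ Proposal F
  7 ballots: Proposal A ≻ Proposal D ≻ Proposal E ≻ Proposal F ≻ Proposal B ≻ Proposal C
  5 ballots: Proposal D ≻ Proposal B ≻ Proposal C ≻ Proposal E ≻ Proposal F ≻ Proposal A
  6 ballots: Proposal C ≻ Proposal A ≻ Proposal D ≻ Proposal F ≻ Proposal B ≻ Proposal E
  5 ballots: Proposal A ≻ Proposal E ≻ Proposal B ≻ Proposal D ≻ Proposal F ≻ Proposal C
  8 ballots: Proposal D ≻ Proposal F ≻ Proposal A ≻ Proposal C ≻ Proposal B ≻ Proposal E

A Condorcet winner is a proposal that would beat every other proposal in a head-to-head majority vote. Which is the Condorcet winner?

Proposal A vs Proposal B: 26–9
Proposal A vs Proposal C: 24–11
Proposal A vs Proposal D: 22–13
Proposal A vs Proposal E: 26–9
Proposal A vs Proposal F: 22–13
Proposal A beats every other proposal.

Proposal A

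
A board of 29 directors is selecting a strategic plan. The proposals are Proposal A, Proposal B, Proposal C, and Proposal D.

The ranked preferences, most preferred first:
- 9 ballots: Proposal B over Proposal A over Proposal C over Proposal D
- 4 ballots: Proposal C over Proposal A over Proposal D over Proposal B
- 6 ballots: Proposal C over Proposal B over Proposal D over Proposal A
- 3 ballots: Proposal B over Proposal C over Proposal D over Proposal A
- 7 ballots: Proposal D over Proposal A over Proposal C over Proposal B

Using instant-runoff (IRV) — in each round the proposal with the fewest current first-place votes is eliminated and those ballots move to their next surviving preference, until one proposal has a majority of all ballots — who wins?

Round 1: Proposal A 0, Proposal B 12, Proposal C 10, Proposal D 7. Proposal A eliminated.
Round 2: Proposal B 12, Proposal C 10, Proposal D 7. Proposal D eliminated.
Round 3: Proposal B 12, Proposal C 17. Proposal C has a majority (≥15).

Proposal C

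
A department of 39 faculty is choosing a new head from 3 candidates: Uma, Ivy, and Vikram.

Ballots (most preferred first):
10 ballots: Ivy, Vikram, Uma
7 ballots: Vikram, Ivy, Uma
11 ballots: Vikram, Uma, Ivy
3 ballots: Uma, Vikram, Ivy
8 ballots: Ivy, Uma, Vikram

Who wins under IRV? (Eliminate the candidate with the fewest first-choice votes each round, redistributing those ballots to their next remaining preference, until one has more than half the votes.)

Vikram

Round 1: Uma 3, Ivy 18, Vikram 18. Uma eliminated.
Round 2: Ivy 18, Vikram 21. Vikram has a majority (≥20).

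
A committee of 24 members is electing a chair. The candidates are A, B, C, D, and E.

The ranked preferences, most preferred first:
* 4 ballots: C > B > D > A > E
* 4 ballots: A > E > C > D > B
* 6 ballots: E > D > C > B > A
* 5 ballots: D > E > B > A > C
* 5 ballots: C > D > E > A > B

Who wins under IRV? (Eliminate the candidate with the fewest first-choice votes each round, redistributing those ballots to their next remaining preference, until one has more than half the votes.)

E

Round 1: A 4, B 0, C 9, D 5, E 6. B eliminated.
Round 2: A 4, C 9, D 5, E 6. A eliminated.
Round 3: C 9, D 5, E 10. D eliminated.
Round 4: C 9, E 15. E has a majority (≥13).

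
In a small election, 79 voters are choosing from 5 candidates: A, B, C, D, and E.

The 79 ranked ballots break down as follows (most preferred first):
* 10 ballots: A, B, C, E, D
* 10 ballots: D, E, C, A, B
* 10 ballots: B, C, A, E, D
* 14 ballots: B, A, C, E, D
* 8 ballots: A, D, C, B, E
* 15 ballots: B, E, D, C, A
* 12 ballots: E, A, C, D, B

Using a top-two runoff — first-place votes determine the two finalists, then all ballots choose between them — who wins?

Round 1 first-place votes: A 18, B 39, C 0, D 10, E 12. B and A advance.
Runoff: B is ranked above A on 39 ballots, A above B on 40.

A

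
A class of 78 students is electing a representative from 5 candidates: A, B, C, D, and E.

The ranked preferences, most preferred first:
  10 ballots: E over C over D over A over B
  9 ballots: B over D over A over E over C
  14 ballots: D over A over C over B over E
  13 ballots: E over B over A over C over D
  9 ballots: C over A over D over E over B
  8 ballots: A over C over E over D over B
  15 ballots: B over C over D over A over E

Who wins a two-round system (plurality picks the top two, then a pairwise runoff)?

E

Round 1 first-place votes: A 8, B 24, C 9, D 14, E 23. B and E advance.
Runoff: B is ranked above E on 38 ballots, E above B on 40.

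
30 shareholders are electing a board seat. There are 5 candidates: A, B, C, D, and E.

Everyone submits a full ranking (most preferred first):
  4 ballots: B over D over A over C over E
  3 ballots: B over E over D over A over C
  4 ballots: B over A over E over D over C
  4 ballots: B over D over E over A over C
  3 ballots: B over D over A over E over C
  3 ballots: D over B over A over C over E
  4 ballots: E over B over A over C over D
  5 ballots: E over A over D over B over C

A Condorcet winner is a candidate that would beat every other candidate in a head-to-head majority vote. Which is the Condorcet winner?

B

B vs A: 25–5
B vs C: 30–0
B vs D: 22–8
B vs E: 21–9
B beats every other candidate.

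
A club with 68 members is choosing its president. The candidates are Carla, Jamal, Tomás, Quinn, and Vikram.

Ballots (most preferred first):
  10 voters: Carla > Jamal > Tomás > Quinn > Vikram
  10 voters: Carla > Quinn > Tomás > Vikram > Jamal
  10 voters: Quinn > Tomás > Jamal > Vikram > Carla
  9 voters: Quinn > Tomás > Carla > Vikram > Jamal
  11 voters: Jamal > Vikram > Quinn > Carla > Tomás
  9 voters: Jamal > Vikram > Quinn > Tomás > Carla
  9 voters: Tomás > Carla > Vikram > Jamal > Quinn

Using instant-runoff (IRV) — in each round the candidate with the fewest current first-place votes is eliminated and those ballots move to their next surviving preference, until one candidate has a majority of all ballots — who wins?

Carla

Round 1: Carla 20, Jamal 20, Tomás 9, Quinn 19, Vikram 0. Vikram eliminated.
Round 2: Carla 20, Jamal 20, Tomás 9, Quinn 19. Tomás eliminated.
Round 3: Carla 29, Jamal 20, Quinn 19. Quinn eliminated.
Round 4: Carla 38, Jamal 30. Carla has a majority (≥35).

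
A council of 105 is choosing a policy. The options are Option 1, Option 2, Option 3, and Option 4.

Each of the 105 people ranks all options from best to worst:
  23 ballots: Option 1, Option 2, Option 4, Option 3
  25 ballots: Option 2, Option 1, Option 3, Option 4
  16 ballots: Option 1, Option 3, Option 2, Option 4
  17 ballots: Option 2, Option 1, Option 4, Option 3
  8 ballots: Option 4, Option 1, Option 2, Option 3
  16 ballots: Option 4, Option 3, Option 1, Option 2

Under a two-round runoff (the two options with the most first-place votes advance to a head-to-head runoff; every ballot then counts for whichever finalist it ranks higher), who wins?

Option 1

Round 1 first-place votes: Option 1 39, Option 2 42, Option 3 0, Option 4 24. Option 2 and Option 1 advance.
Runoff: Option 2 is ranked above Option 1 on 42 ballots, Option 1 above Option 2 on 63.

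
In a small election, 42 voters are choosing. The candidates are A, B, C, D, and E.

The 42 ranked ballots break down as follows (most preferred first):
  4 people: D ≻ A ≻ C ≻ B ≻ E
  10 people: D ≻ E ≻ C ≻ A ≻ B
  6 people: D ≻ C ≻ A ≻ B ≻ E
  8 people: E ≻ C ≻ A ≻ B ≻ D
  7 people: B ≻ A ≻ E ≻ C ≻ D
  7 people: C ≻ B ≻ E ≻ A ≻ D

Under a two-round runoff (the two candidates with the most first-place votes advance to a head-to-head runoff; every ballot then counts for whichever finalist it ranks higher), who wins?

Round 1 first-place votes: A 0, B 7, C 7, D 20, E 8. D and E advance.
Runoff: D is ranked above E on 20 ballots, E above D on 22.

E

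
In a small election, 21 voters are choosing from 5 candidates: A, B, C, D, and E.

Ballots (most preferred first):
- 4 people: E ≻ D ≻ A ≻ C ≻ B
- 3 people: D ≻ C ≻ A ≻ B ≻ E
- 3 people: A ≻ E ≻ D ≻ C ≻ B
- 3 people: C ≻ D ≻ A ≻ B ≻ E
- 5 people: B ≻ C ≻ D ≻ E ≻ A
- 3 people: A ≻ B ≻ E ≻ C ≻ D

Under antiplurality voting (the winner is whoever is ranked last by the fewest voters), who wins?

Last-place votes: A 5, B 7, C 0, D 3, E 6.

C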